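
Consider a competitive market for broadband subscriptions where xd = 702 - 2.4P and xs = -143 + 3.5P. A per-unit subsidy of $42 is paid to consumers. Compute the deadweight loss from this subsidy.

Pre-subsidy: 702 - 2.4P = -143 + 3.5P gives P* = 8450/59, x* = 21138/59.
With the rebate, buyers effectively pay Pb = Ps − 42, where Ps is the price sellers receive.
Demand in terms of Ps becomes xd = 702 − 2.4(Ps − 42) = 802.8 - 2.4Ps. Setting this equal to supply: 802.8 - 2.4Ps = -143 + 3.5Ps, so Ps = 9458/59.
Buyers pay Pb = 9458/59 − 42 = 6980/59; x' = -143 + 3.5·(9458/59) = 24666/59.
The subsidy expands output by 24666/59 − 21138/59 = 3528/59 past the efficient level; on those units the gap between marginal cost and willingness to pay runs from 0 up to 42.
DWL = ½ × 42 × 3528/59 = 74088/59.

Deadweight loss = 74088/59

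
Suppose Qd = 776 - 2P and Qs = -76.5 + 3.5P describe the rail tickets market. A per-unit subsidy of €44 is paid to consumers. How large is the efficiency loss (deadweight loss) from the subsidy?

Deadweight loss = €1232

Pre-subsidy: 776 - 2P = -76.5 + 3.5P gives P* = 155, Q* = 466.
With the rebate, buyers effectively pay Pb = Ps − 44, where Ps is the price sellers receive.
Demand in terms of Ps becomes Qd = 776 − 2(Ps − 44) = 864 - 2Ps. Setting this equal to supply: 864 - 2Ps = -76.5 + 3.5Ps, so Ps = 171.
Buyers pay Pb = 171 − 44 = 127; Q' = -76.5 + 3.5·171 = 522.
The subsidy expands output by 522 − 466 = 56 past the efficient level; on those units the gap between marginal cost and willingness to pay runs from 0 up to 44.
DWL = ½ × 44 × 56 = 1232.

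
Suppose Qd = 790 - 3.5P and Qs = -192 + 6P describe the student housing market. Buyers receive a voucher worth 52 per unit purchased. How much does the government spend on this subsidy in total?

Government cost = 536640/19

Pre-subsidy: 790 - 3.5P = -192 + 6P gives P* = 1964/19, Q* = 8136/19.
With the rebate, buyers effectively pay Pb = Ps − 52, where Ps is the price sellers receive.
Demand in terms of Ps becomes Qd = 790 − 3.5(Ps − 52) = 972 - 3.5Ps. Setting this equal to supply: 972 - 3.5Ps = -192 + 6Ps, so Ps = 2328/19.
Buyers pay Pb = 2328/19 − 52 = 1340/19; Q' = -192 + 6·(2328/19) = 10320/19.
Government outlay = subsidy × quantity = 52 × 10320/19 = 536640/19.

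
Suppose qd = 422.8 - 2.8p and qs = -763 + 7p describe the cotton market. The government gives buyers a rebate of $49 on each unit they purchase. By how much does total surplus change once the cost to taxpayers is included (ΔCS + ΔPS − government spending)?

Pre-subsidy: 422.8 - 2.8p = -763 + 7p gives p* = 121, q* = 84.
With the rebate, buyers effectively pay pb = ps − 49, where ps is the price sellers receive.
Demand in terms of ps becomes qd = 422.8 − 2.8(ps − 49) = 560 - 2.8ps. Setting this equal to supply: 560 - 2.8ps = -763 + 7ps, so ps = 135.
Buyers pay pb = 135 − 49 = 86; q' = -763 + 7·135 = 182.
ΔCS = ½(84 + 182)(121 − 86) = 4655; ΔPS = ½(84 + 182)(135 − 121) = 1862.
Government spending = 49 × 182 = 8918.
Net change = 4655 + 1862 − 8918 = -2401. The loss equals the DWL triangle ½·49·98.

Net change in total surplus = -$2401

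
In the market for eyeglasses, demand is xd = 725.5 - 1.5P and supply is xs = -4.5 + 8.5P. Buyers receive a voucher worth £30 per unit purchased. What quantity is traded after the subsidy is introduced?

x' = 654.25

Pre-subsidy: 725.5 - 1.5P = -4.5 + 8.5P gives P* = 73, x* = 616.
With the rebate, buyers effectively pay Pb = Ps − 30, where Ps is the price sellers receive.
Demand in terms of Ps becomes xd = 725.5 − 1.5(Ps − 30) = 770.5 - 1.5Ps. Setting this equal to supply: 770.5 - 1.5Ps = -4.5 + 8.5Ps, so Ps = 77.5.
Buyers pay Pb = 77.5 − 30 = 47.5; x' = -4.5 + 8.5·77.5 = 654.25.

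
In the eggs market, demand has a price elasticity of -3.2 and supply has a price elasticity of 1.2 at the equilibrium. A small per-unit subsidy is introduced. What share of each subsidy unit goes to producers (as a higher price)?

Producer share = 8/11

For a small subsidy around the equilibrium, the benefit split depends on the relative slopes, which at a point are proportional to the elasticities.
Buyer share = εs/(εs + |εd|) = 1.2/(1.2 + 3.2) = 3/11; seller share = |εd|/(εs + |εd|) = 8/11.
So producers capture 8/11 of the subsidy.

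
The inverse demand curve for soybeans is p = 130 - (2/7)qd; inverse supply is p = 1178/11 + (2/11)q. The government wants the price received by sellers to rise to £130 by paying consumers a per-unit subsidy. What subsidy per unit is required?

Required subsidy s = £36 per unit

At a seller price of 130, quantity supplied is -589 + 5.5·130 = 126.
Buyers absorb 126 only when they pay pb = 130 − (2/7)·126 = 94.
s = ps − pb = 130 − 94 = 36.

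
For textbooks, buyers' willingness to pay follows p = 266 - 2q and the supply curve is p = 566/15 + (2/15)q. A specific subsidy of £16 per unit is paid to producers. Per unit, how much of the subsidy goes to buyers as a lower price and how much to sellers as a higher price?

Buyers gain £15 per unit; sellers gain £1 per unit

Pre-subsidy: 266 - 2q = 566/15 + (2/15)q gives q* = 107 and p* = 52.
With the subsidy, sellers receive ps = pb + 16 for each unit, where pb is the price buyers pay.
On the curves, pb = 266 - 2q and ps = 566/15 + (2/15)q; the wedge ps − pb = 16 gives 566/15 + (2/15)q − (266 - 2q) = 16, so q' = 114.5.
Then pb = 266 − 2·114.5 = 37 and ps = 566/15 + (2/15)·114.5 = 53.
Buyers' price falls by p* − pb = 52 − 37 = 15; sellers' price rises by ps − p* = 53 − 52 = 1.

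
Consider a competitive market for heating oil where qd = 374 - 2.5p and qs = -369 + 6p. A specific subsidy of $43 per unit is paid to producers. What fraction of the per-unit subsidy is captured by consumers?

Consumer share = 12/17

Pre-subsidy: 374 - 2.5p = -369 + 6p gives p* = 1486/17, q* = 2643/17.
With the subsidy, sellers receive ps = pb + 43 for each unit, where pb is the price buyers pay.
Supply in terms of pb becomes qs = -369 + 6(pb + 43) = -111 + 6pb. Setting this equal to demand: 374 - 2.5pb = -111 + 6pb, so pb = 970/17.
Sellers receive ps = 970/17 + 43 = 1701/17; q' = 374 − 2.5·(970/17) = 3933/17.
Buyers' price falls by p* − pb = 1486/17 − 970/17 = 516/17; sellers' price rises by ps − p* = 1701/17 − 1486/17 = 215/17.
So consumers capture (516/17)/43 = 12/17 of each unit of subsidy.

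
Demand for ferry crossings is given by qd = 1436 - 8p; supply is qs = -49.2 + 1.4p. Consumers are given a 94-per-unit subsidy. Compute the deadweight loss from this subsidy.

Deadweight loss = 5264

Pre-subsidy: 1436 - 8p = -49.2 + 1.4p gives p* = 158, q* = 172.
With the rebate, buyers effectively pay pb = ps − 94, where ps is the price sellers receive.
Demand in terms of ps becomes qd = 1436 − 8(ps − 94) = 2188 - 8ps. Setting this equal to supply: 2188 - 8ps = -49.2 + 1.4ps, so ps = 238.
Buyers pay pb = 238 − 94 = 144; q' = -49.2 + 1.4·238 = 284.
The subsidy expands output by 284 − 172 = 112 past the efficient level; on those units the gap between marginal cost and willingness to pay runs from 0 up to 94.
DWL = ½ × 94 × 112 = 5264.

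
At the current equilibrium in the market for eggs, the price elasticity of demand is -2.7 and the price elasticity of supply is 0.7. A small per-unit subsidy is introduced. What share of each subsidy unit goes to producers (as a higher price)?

Producer share = 27/34

For a small subsidy around the equilibrium, the benefit split depends on the relative slopes, which at a point are proportional to the elasticities.
Buyer share = εs/(εs + |εd|) = 0.7/(0.7 + 2.7) = 7/34; seller share = |εd|/(εs + |εd|) = 27/34.
So producers capture 27/34 of the subsidy.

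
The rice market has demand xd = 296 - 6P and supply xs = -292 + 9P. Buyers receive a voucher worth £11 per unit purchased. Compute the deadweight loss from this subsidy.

Pre-subsidy: 296 - 6P = -292 + 9P gives P* = 39.2, x* = 60.8.
With the rebate, buyers effectively pay Pb = Ps − 11, where Ps is the price sellers receive.
Demand in terms of Ps becomes xd = 296 − 6(Ps − 11) = 362 - 6Ps. Setting this equal to supply: 362 - 6Ps = -292 + 9Ps, so Ps = 43.6.
Buyers pay Pb = 43.6 − 11 = 32.6; x' = -292 + 9·43.6 = 100.4.
The subsidy expands output by 100.4 − 60.8 = 39.6 past the efficient level; on those units the gap between marginal cost and willingness to pay runs from 0 up to 11.
DWL = ½ × 11 × 39.6 = 217.8.

Deadweight loss = £217.8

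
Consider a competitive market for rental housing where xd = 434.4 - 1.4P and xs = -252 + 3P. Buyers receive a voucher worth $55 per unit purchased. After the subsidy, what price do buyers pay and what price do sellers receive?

Pre-subsidy: 434.4 - 1.4P = -252 + 3P gives P* = 156, x* = 216.
With the rebate, buyers effectively pay Pb = Ps − 55, where Ps is the price sellers receive.
Demand in terms of Ps becomes xd = 434.4 − 1.4(Ps − 55) = 511.4 - 1.4Ps. Setting this equal to supply: 511.4 - 1.4Ps = -252 + 3Ps, so Ps = 173.5.
Buyers pay Pb = 173.5 − 55 = 118.5; x' = -252 + 3·173.5 = 268.5.

Buyers pay $118.5; sellers receive $173.5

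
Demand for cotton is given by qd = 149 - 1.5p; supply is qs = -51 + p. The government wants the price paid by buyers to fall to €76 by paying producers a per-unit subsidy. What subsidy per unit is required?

At a buyer price of 76, quantity demanded is 149 − 1.5·76 = 35.
Sellers supply 35 only when they receive ps with -51 + 1·ps = 35, i.e. ps = 86.
s = ps − pb = 86 − 76 = 10.

Required subsidy s = €10 per unit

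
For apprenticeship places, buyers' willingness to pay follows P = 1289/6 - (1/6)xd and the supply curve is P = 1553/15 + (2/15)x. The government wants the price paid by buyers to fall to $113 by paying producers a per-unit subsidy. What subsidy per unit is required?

Required subsidy s = $72 per unit

At a buyer price of 113, quantity demanded is 1289 − 6·113 = 611.
Sellers supply 611 only when they receive Ps = 1553/15 + (2/15)·611 = 185.
s = Ps − Pb = 185 − 113 = 72.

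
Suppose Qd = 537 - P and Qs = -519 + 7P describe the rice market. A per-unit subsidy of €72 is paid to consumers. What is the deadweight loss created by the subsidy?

Pre-subsidy: 537 - P = -519 + 7P gives P* = 132, Q* = 405.
With the rebate, buyers effectively pay Pb = Ps − 72, where Ps is the price sellers receive.
Demand in terms of Ps becomes Qd = 537 − 1(Ps − 72) = 609 - Ps. Setting this equal to supply: 609 - Ps = -519 + 7Ps, so Ps = 141.
Buyers pay Pb = 141 − 72 = 69; Q' = -519 + 7·141 = 468.
The subsidy expands output by 468 − 405 = 63 past the efficient level; on those units the gap between marginal cost and willingness to pay runs from 0 up to 72.
DWL = ½ × 72 × 63 = 2268.

Deadweight loss = €2268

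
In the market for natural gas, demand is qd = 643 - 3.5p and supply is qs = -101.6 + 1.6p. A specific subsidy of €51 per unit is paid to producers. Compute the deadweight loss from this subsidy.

Deadweight loss = €1428

Pre-subsidy: 643 - 3.5p = -101.6 + 1.6p gives p* = 146, q* = 132.
With the subsidy, sellers receive ps = pb + 51 for each unit, where pb is the price buyers pay.
Supply in terms of pb becomes qs = -101.6 + 1.6(pb + 51) = -20 + 1.6pb. Setting this equal to demand: 643 - 3.5pb = -20 + 1.6pb, so pb = 130.
Sellers receive ps = 130 + 51 = 181; q' = 643 − 3.5·130 = 188.
The subsidy expands output by 188 − 132 = 56 past the efficient level; on those units the gap between marginal cost and willingness to pay runs from 0 up to 51.
DWL = ½ × 51 × 56 = 1428.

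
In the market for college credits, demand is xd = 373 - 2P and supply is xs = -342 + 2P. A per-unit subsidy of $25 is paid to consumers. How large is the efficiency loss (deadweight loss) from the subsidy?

Pre-subsidy: 373 - 2P = -342 + 2P gives P* = 178.75, x* = 15.5.
With the rebate, buyers effectively pay Pb = Ps − 25, where Ps is the price sellers receive.
Demand in terms of Ps becomes xd = 373 − 2(Ps − 25) = 423 - 2Ps. Setting this equal to supply: 423 - 2Ps = -342 + 2Ps, so Ps = 191.25.
Buyers pay Pb = 191.25 − 25 = 166.25; x' = -342 + 2·191.25 = 40.5.
The subsidy expands output by 40.5 − 15.5 = 25 past the efficient level; on those units the gap between marginal cost and willingness to pay runs from 0 up to 25.
DWL = ½ × 25 × 25 = 312.5.

Deadweight loss = $312.5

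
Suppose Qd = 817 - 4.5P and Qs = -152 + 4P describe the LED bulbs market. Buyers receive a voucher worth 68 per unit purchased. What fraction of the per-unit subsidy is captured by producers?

Producer share = 9/17

Pre-subsidy: 817 - 4.5P = -152 + 4P gives P* = 114, Q* = 304.
With the rebate, buyers effectively pay Pb = Ps − 68, where Ps is the price sellers receive.
Demand in terms of Ps becomes Qd = 817 − 4.5(Ps − 68) = 1123 - 4.5Ps. Setting this equal to supply: 1123 - 4.5Ps = -152 + 4Ps, so Ps = 150.
Buyers pay Pb = 150 − 68 = 82; Q' = -152 + 4·150 = 448.
Buyers' price falls by P* − Pb = 114 − 82 = 32; sellers' price rises by Ps − P* = 150 − 114 = 36.
So producers capture 36/68 = 9/17 of each unit of subsidy.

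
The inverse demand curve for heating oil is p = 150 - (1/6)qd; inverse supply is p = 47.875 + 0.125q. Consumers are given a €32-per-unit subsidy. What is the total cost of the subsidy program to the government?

Government cost = 103008/7

Pre-subsidy: 150 - (1/6)q = 47.875 + 0.125q gives q* = 2451/7 and p* = 1283/14.
With the rebate, buyers effectively pay pb = ps − 32, where ps is the price sellers receive.
On the curves, pb = 150 - (1/6)q and ps = 47.875 + 0.125q; the wedge ps − pb = 32 gives 47.875 + 0.125q − (150 - (1/6)q) = 32, so q' = 3219/7.
Then pb = 150 − (1/6)·(3219/7) = 1027/14 and ps = 47.875 + 0.125·(3219/7) = 1475/14.
Government outlay = subsidy × quantity = 32 × 3219/7 = 103008/7.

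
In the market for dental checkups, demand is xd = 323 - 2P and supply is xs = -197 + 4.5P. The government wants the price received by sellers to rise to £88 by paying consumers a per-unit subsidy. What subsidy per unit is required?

At a seller price of 88, quantity supplied is -197 + 4.5·88 = 199.
Buyers absorb 199 only when they pay Pb with 323 − 2·Pb = 199, i.e. Pb = 62.
s = Ps − Pb = 88 − 62 = 26.

Required subsidy s = £26 per unit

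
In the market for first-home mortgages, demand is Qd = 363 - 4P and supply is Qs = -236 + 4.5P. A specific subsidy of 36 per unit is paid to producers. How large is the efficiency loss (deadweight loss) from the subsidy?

Pre-subsidy: 363 - 4P = -236 + 4.5P gives P* = 1198/17, Q* = 1379/17.
With the subsidy, sellers receive Ps = Pb + 36 for each unit, where Pb is the price buyers pay.
Supply in terms of Pb becomes Qs = -236 + 4.5(Pb + 36) = -74 + 4.5Pb. Setting this equal to demand: 363 - 4Pb = -74 + 4.5Pb, so Pb = 874/17.
Sellers receive Ps = 874/17 + 36 = 1486/17; Q' = 363 − 4·(874/17) = 2675/17.
The subsidy expands output by 2675/17 − 1379/17 = 1296/17 past the efficient level; on those units the gap between marginal cost and willingness to pay runs from 0 up to 36.
DWL = ½ × 36 × 1296/17 = 23328/17.

Deadweight loss = 23328/17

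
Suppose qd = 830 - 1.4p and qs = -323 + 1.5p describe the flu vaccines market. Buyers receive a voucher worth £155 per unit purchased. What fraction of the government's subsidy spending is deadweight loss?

DWL / government spending = 3255/22366

Pre-subsidy: 830 - 1.4p = -323 + 1.5p gives p* = 11530/29, q* = 7928/29.
With the rebate, buyers effectively pay pb = ps − 155, where ps is the price sellers receive.
Demand in terms of ps becomes qd = 830 − 1.4(ps − 155) = 1047 - 1.4ps. Setting this equal to supply: 1047 - 1.4ps = -323 + 1.5ps, so ps = 13700/29.
Buyers pay pb = 13700/29 − 155 = 9205/29; q' = -323 + 1.5·(13700/29) = 11183/29.
ΔCS = ½(7928/29 + 11183/29)(11530/29 − 9205/29) = 1532175/58; ΔPS = ½(7928/29 + 11183/29)(13700/29 − 11530/29) = 715015/29.
Government spending = 155 × 11183/29 = 1733365/29.
DWL = ½ × 155 × (11183/29 − 7928/29) = 504525/58; fraction = (504525/58) / (1733365/29) = 3255/22366.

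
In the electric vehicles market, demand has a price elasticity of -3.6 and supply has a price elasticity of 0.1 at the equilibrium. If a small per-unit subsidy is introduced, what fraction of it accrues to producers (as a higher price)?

Producer share = 36/37

For a small subsidy around the equilibrium, the benefit split depends on the relative slopes, which at a point are proportional to the elasticities.
Buyer share = εs/(εs + |εd|) = 0.1/(0.1 + 3.6) = 1/37; seller share = |εd|/(εs + |εd|) = 36/37.
So producers capture 36/37 of the subsidy.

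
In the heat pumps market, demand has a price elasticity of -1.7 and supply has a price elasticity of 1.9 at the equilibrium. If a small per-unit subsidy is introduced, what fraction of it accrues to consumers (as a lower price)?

For a small subsidy around the equilibrium, the benefit split depends on the relative slopes, which at a point are proportional to the elasticities.
Buyer share = εs/(εs + |εd|) = 1.9/(1.9 + 1.7) = 19/36; seller share = |εd|/(εs + |εd|) = 17/36.

Consumer share = 19/36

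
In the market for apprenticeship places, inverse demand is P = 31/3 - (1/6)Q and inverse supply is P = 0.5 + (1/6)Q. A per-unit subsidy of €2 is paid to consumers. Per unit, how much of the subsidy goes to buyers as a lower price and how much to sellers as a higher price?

Pre-subsidy: 31/3 - (1/6)Q = 0.5 + (1/6)Q gives Q* = 29.5 and P* = 65/12.
With the rebate, buyers effectively pay Pb = Ps − 2, where Ps is the price sellers receive.
On the curves, Pb = 31/3 - (1/6)Q and Ps = 0.5 + (1/6)Q; the wedge Ps − Pb = 2 gives 0.5 + (1/6)Q − (31/3 - (1/6)Q) = 2, so Q' = 35.5.
Then Pb = 31/3 − (1/6)·35.5 = 53/12 and Ps = 0.5 + (1/6)·35.5 = 77/12.
Buyers' price falls by P* − Pb = 65/12 − 53/12 = 1; sellers' price rises by Ps − P* = 77/12 − 65/12 = 1.

Buyers gain €1 per unit; sellers gain €1 per unit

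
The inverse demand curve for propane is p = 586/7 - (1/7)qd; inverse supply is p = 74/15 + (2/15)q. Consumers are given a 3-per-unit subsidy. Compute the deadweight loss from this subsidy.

Pre-subsidy: 586/7 - (1/7)q = 74/15 + (2/15)q gives q* = 8272/29 and p* = 1246/29.
With the rebate, buyers effectively pay pb = ps − 3, where ps is the price sellers receive.
On the curves, pb = 586/7 - (1/7)q and ps = 74/15 + (2/15)q; the wedge ps − pb = 3 gives 74/15 + (2/15)q − (586/7 - (1/7)q) = 3, so q' = 8587/29.
Then pb = 586/7 − (1/7)·(8587/29) = 1201/29 and ps = 74/15 + (2/15)·(8587/29) = 1288/29.
The subsidy expands output by 8587/29 − 8272/29 = 315/29 past the efficient level; on those units the gap between marginal cost and willingness to pay runs from 0 up to 3.
DWL = ½ × 3 × 315/29 = 945/58.

Deadweight loss = 945/58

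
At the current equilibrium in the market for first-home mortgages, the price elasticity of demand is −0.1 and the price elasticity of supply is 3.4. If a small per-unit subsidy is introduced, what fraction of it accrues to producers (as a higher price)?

Producer share = 1/35

For a small subsidy around the equilibrium, the benefit split depends on the relative slopes, which at a point are proportional to the elasticities.
Buyer share = εs/(εs + |εd|) = 3.4/(3.4 + 0.1) = 34/35; seller share = |εd|/(εs + |εd|) = 1/35.
So producers capture 1/35 of the subsidy.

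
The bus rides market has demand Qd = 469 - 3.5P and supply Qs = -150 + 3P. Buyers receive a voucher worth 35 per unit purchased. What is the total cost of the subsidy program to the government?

Government cost = 87465/13

Pre-subsidy: 469 - 3.5P = -150 + 3P gives P* = 1238/13, Q* = 1764/13.
With the rebate, buyers effectively pay Pb = Ps − 35, where Ps is the price sellers receive.
Demand in terms of Ps becomes Qd = 469 − 3.5(Ps − 35) = 591.5 - 3.5Ps. Setting this equal to supply: 591.5 - 3.5Ps = -150 + 3Ps, so Ps = 1483/13.
Buyers pay Pb = 1483/13 − 35 = 1028/13; Q' = -150 + 3·(1483/13) = 2499/13.
Government outlay = subsidy × quantity = 35 × 2499/13 = 87465/13.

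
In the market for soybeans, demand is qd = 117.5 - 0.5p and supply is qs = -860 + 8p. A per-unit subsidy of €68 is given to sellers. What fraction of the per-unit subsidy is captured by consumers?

Consumer share = 16/17

Pre-subsidy: 117.5 - 0.5p = -860 + 8p gives p* = 115, q* = 60.
With the subsidy, sellers receive ps = pb + 68 for each unit, where pb is the price buyers pay.
Supply in terms of pb becomes qs = -860 + 8(pb + 68) = -316 + 8pb. Setting this equal to demand: 117.5 - 0.5pb = -316 + 8pb, so pb = 51.
Sellers receive ps = 51 + 68 = 119; q' = 117.5 − 0.5·51 = 92.
Buyers' price falls by p* − pb = 115 − 51 = 64; sellers' price rises by ps − p* = 119 − 115 = 4.
So consumers capture 64/68 = 16/17 of each unit of subsidy.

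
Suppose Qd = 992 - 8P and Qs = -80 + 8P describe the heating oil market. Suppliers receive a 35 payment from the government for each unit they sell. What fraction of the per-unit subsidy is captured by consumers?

Consumer share = 0.5

Pre-subsidy: 992 - 8P = -80 + 8P gives P* = 67, Q* = 456.
With the subsidy, sellers receive Ps = Pb + 35 for each unit, where Pb is the price buyers pay.
Supply in terms of Pb becomes Qs = -80 + 8(Pb + 35) = 200 + 8Pb. Setting this equal to demand: 992 - 8Pb = 200 + 8Pb, so Pb = 49.5.
Sellers receive Ps = 49.5 + 35 = 84.5; Q' = 992 − 8·49.5 = 596.
Buyers' price falls by P* − Pb = 67 − 49.5 = 17.5; sellers' price rises by Ps − P* = 84.5 − 67 = 17.5.
So consumers capture 17.5/35 = 0.5 of each unit of subsidy.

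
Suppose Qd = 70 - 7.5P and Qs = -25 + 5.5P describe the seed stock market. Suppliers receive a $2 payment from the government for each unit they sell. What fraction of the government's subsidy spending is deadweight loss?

DWL / government spending = 33/224

Pre-subsidy: 70 - 7.5P = -25 + 5.5P gives P* = 95/13, Q* = 395/26.
With the subsidy, sellers receive Ps = Pb + 2 for each unit, where Pb is the price buyers pay.
Supply in terms of Pb becomes Qs = -25 + 5.5(Pb + 2) = -14 + 5.5Pb. Setting this equal to demand: 70 - 7.5Pb = -14 + 5.5Pb, so Pb = 84/13.
Sellers receive Ps = 84/13 + 2 = 110/13; Q' = 70 − 7.5·(84/13) = 280/13.
ΔCS = ½(395/26 + 280/13)(95/13 − 84/13) = 10505/676; ΔPS = ½(395/26 + 280/13)(110/13 − 95/13) = 14325/676.
Government spending = 2 × 280/13 = 560/13.
DWL = ½ × 2 × (280/13 − 395/26) = 165/26; fraction = (165/26) / (560/13) = 33/224.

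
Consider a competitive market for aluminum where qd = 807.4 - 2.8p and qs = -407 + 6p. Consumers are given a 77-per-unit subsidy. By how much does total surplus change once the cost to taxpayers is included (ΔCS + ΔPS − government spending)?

Pre-subsidy: 807.4 - 2.8p = -407 + 6p gives p* = 138, q* = 421.
With the rebate, buyers effectively pay pb = ps − 77, where ps is the price sellers receive.
Demand in terms of ps becomes qd = 807.4 − 2.8(ps − 77) = 1023 - 2.8ps. Setting this equal to supply: 1023 - 2.8ps = -407 + 6ps, so ps = 162.5.
Buyers pay pb = 162.5 − 77 = 85.5; q' = -407 + 6·162.5 = 568.
ΔCS = ½(421 + 568)(138 − 85.5) = 25961.25; ΔPS = ½(421 + 568)(162.5 − 138) = 12115.25.
Government spending = 77 × 568 = 43736.
Net change = 25961.25 + 12115.25 − 43736 = -5659.5. The loss equals the DWL triangle ½·77·147.

Net change in total surplus = -5659.5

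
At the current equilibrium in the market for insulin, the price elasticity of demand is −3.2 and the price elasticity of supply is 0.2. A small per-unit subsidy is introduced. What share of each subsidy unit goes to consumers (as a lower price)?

For a small subsidy around the equilibrium, the benefit split depends on the relative slopes, which at a point are proportional to the elasticities.
Buyer share = εs/(εs + |εd|) = 0.2/(0.2 + 3.2) = 1/17; seller share = |εd|/(εs + |εd|) = 16/17.

Consumer share = 1/17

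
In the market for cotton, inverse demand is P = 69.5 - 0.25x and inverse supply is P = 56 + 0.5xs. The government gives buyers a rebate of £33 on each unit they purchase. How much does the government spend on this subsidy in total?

Government cost = £2046

Pre-subsidy: 69.5 - 0.25x = 56 + 0.5x gives x* = 18 and P* = 65.
With the rebate, buyers effectively pay Pb = Ps − 33, where Ps is the price sellers receive.
On the curves, Pb = 69.5 - 0.25x and Ps = 56 + 0.5x; the wedge Ps − Pb = 33 gives 56 + 0.5x − (69.5 - 0.25x) = 33, so x' = 62.
Then Pb = 69.5 − 0.25·62 = 54 and Ps = 56 + 0.5·62 = 87.
Government outlay = subsidy × quantity = 33 × 62 = 2046.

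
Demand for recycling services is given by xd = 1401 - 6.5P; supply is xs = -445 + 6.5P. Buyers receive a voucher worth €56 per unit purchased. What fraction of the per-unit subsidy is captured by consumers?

Pre-subsidy: 1401 - 6.5P = -445 + 6.5P gives P* = 142, x* = 478.
With the rebate, buyers effectively pay Pb = Ps − 56, where Ps is the price sellers receive.
Demand in terms of Ps becomes xd = 1401 − 6.5(Ps − 56) = 1765 - 6.5Ps. Setting this equal to supply: 1765 - 6.5Ps = -445 + 6.5Ps, so Ps = 170.
Buyers pay Pb = 170 − 56 = 114; x' = -445 + 6.5·170 = 660.
Buyers' price falls by P* − Pb = 142 − 114 = 28; sellers' price rises by Ps − P* = 170 − 142 = 28.
So consumers capture 28/56 = 0.5 of each unit of subsidy.

Consumer share = 0.5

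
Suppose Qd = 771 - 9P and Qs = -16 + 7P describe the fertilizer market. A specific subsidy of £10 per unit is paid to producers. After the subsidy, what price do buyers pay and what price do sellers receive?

Pre-subsidy: 771 - 9P = -16 + 7P gives P* = 49.1875, Q* = 328.3125.
With the subsidy, sellers receive Ps = Pb + 10 for each unit, where Pb is the price buyers pay.
Supply in terms of Pb becomes Qs = -16 + 7(Pb + 10) = 54 + 7Pb. Setting this equal to demand: 771 - 9Pb = 54 + 7Pb, so Pb = 44.8125.
Sellers receive Ps = 44.8125 + 10 = 54.8125; Q' = 771 − 9·44.8125 = 367.6875.

Buyers pay £44.8125; sellers receive £54.8125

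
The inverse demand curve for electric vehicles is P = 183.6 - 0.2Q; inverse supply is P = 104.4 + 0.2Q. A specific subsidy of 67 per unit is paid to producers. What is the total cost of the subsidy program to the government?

Government cost = 24488.5

Pre-subsidy: 183.6 - 0.2Q = 104.4 + 0.2Q gives Q* = 198 and P* = 144.
With the subsidy, sellers receive Ps = Pb + 67 for each unit, where Pb is the price buyers pay.
On the curves, Pb = 183.6 - 0.2Q and Ps = 104.4 + 0.2Q; the wedge Ps − Pb = 67 gives 104.4 + 0.2Q − (183.6 - 0.2Q) = 67, so Q' = 365.5.
Then Pb = 183.6 − 0.2·365.5 = 110.5 and Ps = 104.4 + 0.2·365.5 = 177.5.
Government outlay = subsidy × quantity = 67 × 365.5 = 24488.5.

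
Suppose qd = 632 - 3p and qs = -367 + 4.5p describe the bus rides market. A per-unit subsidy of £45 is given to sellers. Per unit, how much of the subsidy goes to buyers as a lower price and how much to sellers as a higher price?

Pre-subsidy: 632 - 3p = -367 + 4.5p gives p* = 133.2, q* = 232.4.
With the subsidy, sellers receive ps = pb + 45 for each unit, where pb is the price buyers pay.
Supply in terms of pb becomes qs = -367 + 4.5(pb + 45) = -164.5 + 4.5pb. Setting this equal to demand: 632 - 3pb = -164.5 + 4.5pb, so pb = 106.2.
Sellers receive ps = 106.2 + 45 = 151.2; q' = 632 − 3·106.2 = 313.4.
Buyers' price falls by p* − pb = 133.2 − 106.2 = 27; sellers' price rises by ps − p* = 151.2 − 133.2 = 18.

Buyers gain £27 per unit; sellers gain £18 per unit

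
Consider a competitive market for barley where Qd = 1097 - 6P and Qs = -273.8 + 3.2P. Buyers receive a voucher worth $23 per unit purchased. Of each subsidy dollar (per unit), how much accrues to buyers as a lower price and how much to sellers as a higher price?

Buyers gain $8 per unit; sellers gain $15 per unit

Pre-subsidy: 1097 - 6P = -273.8 + 3.2P gives P* = 149, Q* = 203.
With the rebate, buyers effectively pay Pb = Ps − 23, where Ps is the price sellers receive.
Demand in terms of Ps becomes Qd = 1097 − 6(Ps − 23) = 1235 - 6Ps. Setting this equal to supply: 1235 - 6Ps = -273.8 + 3.2Ps, so Ps = 164.
Buyers pay Pb = 164 − 23 = 141; Q' = -273.8 + 3.2·164 = 251.
Buyers' price falls by P* − Pb = 149 − 141 = 8; sellers' price rises by Ps − P* = 164 − 149 = 15.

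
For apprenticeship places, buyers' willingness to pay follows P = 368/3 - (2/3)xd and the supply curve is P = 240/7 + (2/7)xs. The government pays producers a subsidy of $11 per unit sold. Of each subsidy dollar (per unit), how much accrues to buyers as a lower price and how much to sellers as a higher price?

Buyers gain $7.7 per unit; sellers gain $3.3 per unit

Pre-subsidy: 368/3 - (2/3)x = 240/7 + (2/7)x gives x* = 92.8 and P* = 60.8.
With the subsidy, sellers receive Ps = Pb + 11 for each unit, where Pb is the price buyers pay.
On the curves, Pb = 368/3 - (2/3)x and Ps = 240/7 + (2/7)x; the wedge Ps − Pb = 11 gives 240/7 + (2/7)x − (368/3 - (2/3)x) = 11, so x' = 104.35.
Then Pb = 368/3 − (2/3)·104.35 = 53.1 and Ps = 240/7 + (2/7)·104.35 = 64.1.
Buyers' price falls by P* − Pb = 60.8 − 53.1 = 7.7; sellers' price rises by Ps − P* = 64.1 − 60.8 = 3.3.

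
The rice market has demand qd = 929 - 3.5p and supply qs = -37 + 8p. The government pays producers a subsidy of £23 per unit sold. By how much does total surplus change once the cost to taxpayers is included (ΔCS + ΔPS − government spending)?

Pre-subsidy: 929 - 3.5p = -37 + 8p gives p* = 84, q* = 635.
With the subsidy, sellers receive ps = pb + 23 for each unit, where pb is the price buyers pay.
Supply in terms of pb becomes qs = -37 + 8(pb + 23) = 147 + 8pb. Setting this equal to demand: 929 - 3.5pb = 147 + 8pb, so pb = 68.
Sellers receive ps = 68 + 23 = 91; q' = 929 − 3.5·68 = 691.
ΔCS = ½(635 + 691)(84 − 68) = 10608; ΔPS = ½(635 + 691)(91 − 84) = 4641.
Government spending = 23 × 691 = 15893.
Net change = 10608 + 4641 − 15893 = -644. The loss equals the DWL triangle ½·23·56.

Net change in total surplus = -£644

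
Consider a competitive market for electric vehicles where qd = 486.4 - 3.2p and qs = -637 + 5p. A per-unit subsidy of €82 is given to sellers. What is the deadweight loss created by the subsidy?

Deadweight loss = €6560

Pre-subsidy: 486.4 - 3.2p = -637 + 5p gives p* = 137, q* = 48.
With the subsidy, sellers receive ps = pb + 82 for each unit, where pb is the price buyers pay.
Supply in terms of pb becomes qs = -637 + 5(pb + 82) = -227 + 5pb. Setting this equal to demand: 486.4 - 3.2pb = -227 + 5pb, so pb = 87.
Sellers receive ps = 87 + 82 = 169; q' = 486.4 − 3.2·87 = 208.
The subsidy expands output by 208 − 48 = 160 past the efficient level; on those units the gap between marginal cost and willingness to pay runs from 0 up to 82.
DWL = ½ × 82 × 160 = 6560.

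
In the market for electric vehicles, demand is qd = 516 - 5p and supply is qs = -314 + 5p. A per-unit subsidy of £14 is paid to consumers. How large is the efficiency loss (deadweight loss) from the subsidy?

Pre-subsidy: 516 - 5p = -314 + 5p gives p* = 83, q* = 101.
With the rebate, buyers effectively pay pb = ps − 14, where ps is the price sellers receive.
Demand in terms of ps becomes qd = 516 − 5(ps − 14) = 586 - 5ps. Setting this equal to supply: 586 - 5ps = -314 + 5ps, so ps = 90.
Buyers pay pb = 90 − 14 = 76; q' = -314 + 5·90 = 136.
The subsidy expands output by 136 − 101 = 35 past the efficient level; on those units the gap between marginal cost and willingness to pay runs from 0 up to 14.
DWL = ½ × 14 × 35 = 245.

Deadweight loss = £245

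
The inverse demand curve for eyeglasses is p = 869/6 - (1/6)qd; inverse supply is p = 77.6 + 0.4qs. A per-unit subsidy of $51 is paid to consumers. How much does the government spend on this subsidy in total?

Pre-subsidy: 869/6 - (1/6)q = 77.6 + 0.4q gives q* = 2017/17 and p* = 2126/17.
With the rebate, buyers effectively pay pb = ps − 51, where ps is the price sellers receive.
On the curves, pb = 869/6 - (1/6)q and ps = 77.6 + 0.4q; the wedge ps − pb = 51 gives 77.6 + 0.4q − (869/6 - (1/6)q) = 51, so q' = 3547/17.
Then pb = 869/6 − (1/6)·(3547/17) = 1871/17 and ps = 77.6 + 0.4·(3547/17) = 2738/17.
Government outlay = subsidy × quantity = 51 × 3547/17 = 10641.

Government cost = $10641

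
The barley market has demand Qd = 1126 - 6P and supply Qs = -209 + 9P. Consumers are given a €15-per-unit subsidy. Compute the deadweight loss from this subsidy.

Pre-subsidy: 1126 - 6P = -209 + 9P gives P* = 89, Q* = 592.
With the rebate, buyers effectively pay Pb = Ps − 15, where Ps is the price sellers receive.
Demand in terms of Ps becomes Qd = 1126 − 6(Ps − 15) = 1216 - 6Ps. Setting this equal to supply: 1216 - 6Ps = -209 + 9Ps, so Ps = 95.
Buyers pay Pb = 95 − 15 = 80; Q' = -209 + 9·95 = 646.
The subsidy expands output by 646 − 592 = 54 past the efficient level; on those units the gap between marginal cost and willingness to pay runs from 0 up to 15.
DWL = ½ × 15 × 54 = 405.

Deadweight loss = €405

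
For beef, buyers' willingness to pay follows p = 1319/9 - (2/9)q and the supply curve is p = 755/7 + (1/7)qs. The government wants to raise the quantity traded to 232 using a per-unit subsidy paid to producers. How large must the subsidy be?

At q = 232, from the demand curve buyers pay pb = 1319/9 − (2/9)·232 = 95; from the supply curve sellers need ps = 755/7 + (1/7)·232 = 141.
The subsidy must fill the gap: s = ps − pb = 141 − 95 = 46.

Required subsidy s = 46 per unit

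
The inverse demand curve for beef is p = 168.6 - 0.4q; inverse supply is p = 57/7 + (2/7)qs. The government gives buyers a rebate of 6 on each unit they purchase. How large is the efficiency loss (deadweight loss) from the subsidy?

Deadweight loss = 26.25

Pre-subsidy: 168.6 - 0.4q = 57/7 + (2/7)q gives q* = 234 and p* = 75.
With the rebate, buyers effectively pay pb = ps − 6, where ps is the price sellers receive.
On the curves, pb = 168.6 - 0.4q and ps = 57/7 + (2/7)q; the wedge ps − pb = 6 gives 57/7 + (2/7)q − (168.6 - 0.4q) = 6, so q' = 242.75.
Then pb = 168.6 − 0.4·242.75 = 71.5 and ps = 57/7 + (2/7)·242.75 = 77.5.
The subsidy expands output by 242.75 − 234 = 8.75 past the efficient level; on those units the gap between marginal cost and willingness to pay runs from 0 up to 6.
DWL = ½ × 6 × 8.75 = 26.25.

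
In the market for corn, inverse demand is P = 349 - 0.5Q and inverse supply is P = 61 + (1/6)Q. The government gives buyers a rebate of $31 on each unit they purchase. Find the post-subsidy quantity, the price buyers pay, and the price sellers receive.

Pre-subsidy: 349 - 0.5Q = 61 + (1/6)Q gives Q* = 432 and P* = 133.
With the rebate, buyers effectively pay Pb = Ps − 31, where Ps is the price sellers receive.
On the curves, Pb = 349 - 0.5Q and Ps = 61 + (1/6)Q; the wedge Ps − Pb = 31 gives 61 + (1/6)Q − (349 - 0.5Q) = 31, so Q' = 478.5.
Then Pb = 349 − 0.5·478.5 = 109.75 and Ps = 61 + (1/6)·478.5 = 140.75.

Q' = 478.5; buyers pay $109.75; sellers receive $140.75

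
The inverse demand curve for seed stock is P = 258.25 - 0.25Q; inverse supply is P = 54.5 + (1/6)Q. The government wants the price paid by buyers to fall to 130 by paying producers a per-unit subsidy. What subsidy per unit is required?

At a buyer price of 130, quantity demanded is 1033 − 4·130 = 513.
Sellers supply 513 only when they receive Ps = 54.5 + (1/6)·513 = 140.
s = Ps − Pb = 140 − 130 = 10.

Required subsidy s = 10 per unit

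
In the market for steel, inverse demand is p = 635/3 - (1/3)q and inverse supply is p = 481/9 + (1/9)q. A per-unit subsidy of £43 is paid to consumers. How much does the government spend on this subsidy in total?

Pre-subsidy: 635/3 - (1/3)q = 481/9 + (1/9)q gives q* = 356 and p* = 93.
With the rebate, buyers effectively pay pb = ps − 43, where ps is the price sellers receive.
On the curves, pb = 635/3 - (1/3)q and ps = 481/9 + (1/9)q; the wedge ps − pb = 43 gives 481/9 + (1/9)q − (635/3 - (1/3)q) = 43, so q' = 452.75.
Then pb = 635/3 − (1/3)·452.75 = 60.75 and ps = 481/9 + (1/9)·452.75 = 103.75.
Government outlay = subsidy × quantity = 43 × 452.75 = 19468.25.

Government cost = £19468.25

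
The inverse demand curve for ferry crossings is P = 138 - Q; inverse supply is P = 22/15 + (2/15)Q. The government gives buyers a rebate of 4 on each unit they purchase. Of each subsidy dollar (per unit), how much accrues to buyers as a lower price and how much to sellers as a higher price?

Pre-subsidy: 138 - Q = 22/15 + (2/15)Q gives Q* = 2048/17 and P* = 298/17.
With the rebate, buyers effectively pay Pb = Ps − 4, where Ps is the price sellers receive.
On the curves, Pb = 138 - Q and Ps = 22/15 + (2/15)Q; the wedge Ps − Pb = 4 gives 22/15 + (2/15)Q − (138 - Q) = 4, so Q' = 124.
Then Pb = 138 − 1·124 = 14 and Ps = 22/15 + (2/15)·124 = 18.
Buyers' price falls by P* − Pb = 298/17 − 14 = 60/17; sellers' price rises by Ps − P* = 18 − 298/17 = 8/17.

Buyers gain 60/17 per unit; sellers gain 8/17 per unit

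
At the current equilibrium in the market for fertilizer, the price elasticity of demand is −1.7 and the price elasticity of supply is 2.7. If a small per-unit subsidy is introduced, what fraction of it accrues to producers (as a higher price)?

Producer share = 17/44

For a small subsidy around the equilibrium, the benefit split depends on the relative slopes, which at a point are proportional to the elasticities.
Buyer share = εs/(εs + |εd|) = 2.7/(2.7 + 1.7) = 27/44; seller share = |εd|/(εs + |εd|) = 17/44.
So producers capture 17/44 of the subsidy.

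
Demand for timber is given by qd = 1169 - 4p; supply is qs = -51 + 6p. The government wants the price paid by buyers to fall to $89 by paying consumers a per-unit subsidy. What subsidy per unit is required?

Required subsidy s = $55 per unit

At a buyer price of 89, quantity demanded is 1169 − 4·89 = 813.
Sellers supply 813 only when they receive ps with -51 + 6·ps = 813, i.e. ps = 144.
s = ps − pb = 144 − 89 = 55.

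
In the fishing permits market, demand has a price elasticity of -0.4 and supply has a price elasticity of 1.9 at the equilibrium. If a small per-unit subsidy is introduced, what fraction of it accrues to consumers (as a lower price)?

For a small subsidy around the equilibrium, the benefit split depends on the relative slopes, which at a point are proportional to the elasticities.
Buyer share = εs/(εs + |εd|) = 1.9/(1.9 + 0.4) = 19/23; seller share = |εd|/(εs + |εd|) = 4/23.

Consumer share = 19/23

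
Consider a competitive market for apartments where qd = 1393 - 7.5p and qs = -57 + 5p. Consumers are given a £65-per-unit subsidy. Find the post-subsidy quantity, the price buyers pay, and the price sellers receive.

q' = 718; buyers pay £90; sellers receive £155

Pre-subsidy: 1393 - 7.5p = -57 + 5p gives p* = 116, q* = 523.
With the rebate, buyers effectively pay pb = ps − 65, where ps is the price sellers receive.
Demand in terms of ps becomes qd = 1393 − 7.5(ps − 65) = 1880.5 - 7.5ps. Setting this equal to supply: 1880.5 - 7.5ps = -57 + 5ps, so ps = 155.
Buyers pay pb = 155 − 65 = 90; q' = -57 + 5·155 = 718.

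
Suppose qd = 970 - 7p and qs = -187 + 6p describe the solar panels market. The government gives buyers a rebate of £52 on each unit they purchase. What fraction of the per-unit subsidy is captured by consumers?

Consumer share = 6/13

Pre-subsidy: 970 - 7p = -187 + 6p gives p* = 89, q* = 347.
With the rebate, buyers effectively pay pb = ps − 52, where ps is the price sellers receive.
Demand in terms of ps becomes qd = 970 − 7(ps − 52) = 1334 - 7ps. Setting this equal to supply: 1334 - 7ps = -187 + 6ps, so ps = 117.
Buyers pay pb = 117 − 52 = 65; q' = -187 + 6·117 = 515.
Buyers' price falls by p* − pb = 89 − 65 = 24; sellers' price rises by ps − p* = 117 − 89 = 28.
So consumers capture 24/52 = 6/13 of each unit of subsidy.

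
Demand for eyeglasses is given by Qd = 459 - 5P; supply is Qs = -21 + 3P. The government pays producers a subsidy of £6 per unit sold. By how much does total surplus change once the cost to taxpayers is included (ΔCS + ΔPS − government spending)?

Net change in total surplus = -£33.75

Pre-subsidy: 459 - 5P = -21 + 3P gives P* = 60, Q* = 159.
With the subsidy, sellers receive Ps = Pb + 6 for each unit, where Pb is the price buyers pay.
Supply in terms of Pb becomes Qs = -21 + 3(Pb + 6) = -3 + 3Pb. Setting this equal to demand: 459 - 5Pb = -3 + 3Pb, so Pb = 57.75.
Sellers receive Ps = 57.75 + 6 = 63.75; Q' = 459 − 5·57.75 = 170.25.
ΔCS = ½(159 + 170.25)(60 − 57.75) = 370.40625; ΔPS = ½(159 + 170.25)(63.75 − 60) = 617.34375.
Government spending = 6 × 170.25 = 1021.5.
Net change = 370.40625 + 617.34375 − 1021.5 = -33.75. The loss equals the DWL triangle ½·6·11.25.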